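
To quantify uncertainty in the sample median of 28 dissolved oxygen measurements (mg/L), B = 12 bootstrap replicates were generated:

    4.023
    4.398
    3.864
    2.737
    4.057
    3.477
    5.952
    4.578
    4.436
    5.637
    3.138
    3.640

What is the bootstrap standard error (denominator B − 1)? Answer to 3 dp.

Bootstrap SE is the standard deviation of the 12 replicate medians.
Mean of replicates: (4.023 + 4.398 + 3.864 + 2.737 + 4.057 + 3.477 + 5.952 + 4.578 + 4.436 + 5.637 + 3.138 + 3.640) / 12 = 49.9370 / 12 = 4.1614
Sum of squared deviations: (−0.1384)² + (+0.2366)² + (−0.2974)² + (−1.4244)² + (−0.1044)² + (−0.6844)² + (+1.7906)² + (+0.4166)² + (+0.2746)² + (+1.4756)² + (−1.0234)² + (−0.5214)² = 9.6236
Variance = 9.6236 / 11 = 0.8749
SE* = √0.8749

SE* = 0.935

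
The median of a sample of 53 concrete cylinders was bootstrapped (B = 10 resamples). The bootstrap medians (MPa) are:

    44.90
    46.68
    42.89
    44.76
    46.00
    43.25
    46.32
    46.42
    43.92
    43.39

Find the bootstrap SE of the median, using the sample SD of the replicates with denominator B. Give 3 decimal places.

SE* = 1.368

Bootstrap SE is the standard deviation of the 10 replicate medians.
Mean of replicates: (44.90 + 46.68 + 42.89 + 44.76 + 46.00 + 43.25 + 46.32 + 46.42 + 43.92 + 43.39) / 10 = 448.5300 / 10 = 44.8530
Sum of squared deviations: (+0.0470)² + (+1.8270)² + (−1.9630)² + (−0.0930)² + (+1.1470)² + (−1.6030)² + (+1.4670)² + (+1.5670)² + (−0.9330)² + (−1.4630)² = 18.7058
Variance = 18.7058 / 10 = 1.8706
SE* = √1.8706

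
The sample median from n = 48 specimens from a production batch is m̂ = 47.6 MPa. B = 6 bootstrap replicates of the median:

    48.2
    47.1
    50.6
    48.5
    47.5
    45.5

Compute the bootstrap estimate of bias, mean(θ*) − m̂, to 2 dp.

mean(θ*) = (48.2 + 47.1 + 50.6 + 48.5 + 47.5 + 45.5) / 6 = 47.900
bias = 47.900 − 47.6

bias = +0.30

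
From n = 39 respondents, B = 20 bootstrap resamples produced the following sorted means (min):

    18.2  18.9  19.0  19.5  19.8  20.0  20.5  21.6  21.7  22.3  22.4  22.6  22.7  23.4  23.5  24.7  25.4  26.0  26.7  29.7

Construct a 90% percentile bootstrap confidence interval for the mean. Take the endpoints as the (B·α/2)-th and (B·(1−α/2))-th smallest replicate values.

(18.2, 26.7)

α = 0.10; lower rank = 20 × 0.050 = 1; upper rank = 20 × 0.950 = 19.
The 1st smallest replicate is 18.2; the 19th is 26.7.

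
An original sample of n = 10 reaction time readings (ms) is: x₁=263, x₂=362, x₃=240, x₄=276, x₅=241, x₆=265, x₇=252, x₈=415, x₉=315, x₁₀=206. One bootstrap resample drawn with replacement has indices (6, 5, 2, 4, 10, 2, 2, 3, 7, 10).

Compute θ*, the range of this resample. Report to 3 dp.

Resample values: 265, 241, 362, 276, 206, 362, 362, 240, 252, 206.
Range = 362 − 206 = 156.000

θ* = 156.000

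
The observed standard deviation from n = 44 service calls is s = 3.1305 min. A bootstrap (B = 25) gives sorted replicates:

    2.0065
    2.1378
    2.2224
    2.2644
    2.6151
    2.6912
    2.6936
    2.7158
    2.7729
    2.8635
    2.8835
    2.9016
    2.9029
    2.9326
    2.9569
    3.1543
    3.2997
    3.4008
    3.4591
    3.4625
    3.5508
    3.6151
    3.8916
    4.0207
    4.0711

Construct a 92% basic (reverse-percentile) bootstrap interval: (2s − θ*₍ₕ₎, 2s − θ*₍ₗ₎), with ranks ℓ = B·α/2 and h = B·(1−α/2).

(2.2403, 4.2545)

Percentile endpoints at ranks 1 and 24: θ*₍1₎ = 2.0065, θ*₍24₎ = 4.0207.
Basic interval reflects these around s:
  lower = 2 × 3.1305 − 4.0207 = 2.2403
  upper = 2 × 3.1305 − 2.0065 = 4.2545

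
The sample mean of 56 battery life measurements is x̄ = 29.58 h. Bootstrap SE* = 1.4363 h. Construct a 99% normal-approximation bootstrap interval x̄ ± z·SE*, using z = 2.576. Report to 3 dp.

Margin = 2.576 × 1.4363 = 3.6999
Interval: 29.58 ± 3.6999

(25.880, 33.280)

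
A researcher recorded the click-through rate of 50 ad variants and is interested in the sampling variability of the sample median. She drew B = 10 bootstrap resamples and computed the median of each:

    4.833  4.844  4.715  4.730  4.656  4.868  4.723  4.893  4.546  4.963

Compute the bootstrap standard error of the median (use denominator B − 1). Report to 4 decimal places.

Bootstrap SE is the standard deviation of the 10 replicate medians.
Mean of replicates: (4.833 + 4.844 + 4.715 + 4.730 + 4.656 + 4.868 + 4.723 + 4.893 + 4.546 + 4.963) / 10 = 47.77100 / 10 = 4.77710
Sum of squared deviations: (+0.05590)² + (+0.06690)² + (−0.06210)² + (−0.04710)² + (−0.12110)² + (+0.09090)² + (−0.05410)² + (+0.11590)² + (−0.23110)² + (+0.18590)² = 0.14093
Variance = 0.14093 / 9 = 0.01566
SE* = √0.01566

SE* = 0.1251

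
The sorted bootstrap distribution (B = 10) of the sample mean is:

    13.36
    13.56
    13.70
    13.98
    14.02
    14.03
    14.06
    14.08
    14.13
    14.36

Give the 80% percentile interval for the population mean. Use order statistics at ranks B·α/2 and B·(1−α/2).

α = 0.20; lower rank = 10 × 0.100 = 1; upper rank = 10 × 0.900 = 9.
The 1st smallest replicate is 13.36; the 9th is 14.13.

(13.36, 14.13)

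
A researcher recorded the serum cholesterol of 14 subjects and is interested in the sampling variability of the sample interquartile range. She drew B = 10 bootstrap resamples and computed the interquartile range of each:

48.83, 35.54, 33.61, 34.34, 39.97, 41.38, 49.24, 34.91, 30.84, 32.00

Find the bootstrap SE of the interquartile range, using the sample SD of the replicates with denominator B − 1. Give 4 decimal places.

SE* = 6.6200

Bootstrap SE is the standard deviation of the 10 replicate interquartile ranges.
Mean of replicates: (48.83 + 35.54 + 33.61 + 34.34 + 39.97 + 41.38 + 49.24 + 34.91 + 30.84 + 32.00) / 10 = 380.66000 / 10 = 38.06600
Sum of squared deviations: (+10.76400)² + (−2.52600)² + (−4.45600)² + (−3.72600)² + (+1.90400)² + (+3.31400)² + (+11.17400)² + (−3.15600)² + (−7.22600)² + (−6.06600)² = 394.42124
Variance = 394.42124 / 9 = 43.82458
SE* = √43.82458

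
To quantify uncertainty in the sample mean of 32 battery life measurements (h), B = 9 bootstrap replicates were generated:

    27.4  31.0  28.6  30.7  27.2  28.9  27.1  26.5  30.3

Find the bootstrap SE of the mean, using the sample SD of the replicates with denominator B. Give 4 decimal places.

SE* = 1.6055

Bootstrap SE is the standard deviation of the 9 replicate means.
Mean of replicates: (27.4 + 31.0 + 28.6 + 30.7 + 27.2 + 28.9 + 27.1 + 26.5 + 30.3) / 9 = 257.70000 / 9 = 28.63333
Sum of squared deviations: (−1.23333)² + (+2.36667)² + (−0.03333)² + (+2.06667)² + (−1.43333)² + (+0.26667)² + (−1.53333)² + (−2.13333)² + (+1.66667)² = 23.20000
Variance = 23.20000 / 9 = 2.57778
SE* = √2.57778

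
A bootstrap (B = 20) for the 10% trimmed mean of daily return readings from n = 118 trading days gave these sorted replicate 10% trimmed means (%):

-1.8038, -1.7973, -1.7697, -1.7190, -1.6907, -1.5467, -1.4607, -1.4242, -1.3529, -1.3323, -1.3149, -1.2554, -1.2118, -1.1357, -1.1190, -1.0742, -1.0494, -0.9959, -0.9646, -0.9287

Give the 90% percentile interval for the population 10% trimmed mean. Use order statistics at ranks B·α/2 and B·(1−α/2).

α = 0.10; lower rank = 20 × 0.050 = 1; upper rank = 20 × 0.950 = 19.
The 1st smallest replicate is -1.8038; the 19th is -0.9646.

(-1.8038, -0.9646)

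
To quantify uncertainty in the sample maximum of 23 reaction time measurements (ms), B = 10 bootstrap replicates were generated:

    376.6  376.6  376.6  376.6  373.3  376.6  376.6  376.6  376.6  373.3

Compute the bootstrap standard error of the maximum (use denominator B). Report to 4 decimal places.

Bootstrap SE is the standard deviation of the 10 replicate maximums.
Mean of replicates: (376.6 + 376.6 + 376.6 + 376.6 + 373.3 + 376.6 + 376.6 + 376.6 + 376.6 + 373.3) / 10 = 3759.40000 / 10 = 375.94000
Sum of squared deviations: (+0.66000)² + (+0.66000)² + (+0.66000)² + (+0.66000)² + (−2.64000)² + (+0.66000)² + (+0.66000)² + (+0.66000)² + (+0.66000)² + (−2.64000)² = 17.42400
Variance = 17.42400 / 10 = 1.74240
SE* = √1.74240

SE* = 1.3200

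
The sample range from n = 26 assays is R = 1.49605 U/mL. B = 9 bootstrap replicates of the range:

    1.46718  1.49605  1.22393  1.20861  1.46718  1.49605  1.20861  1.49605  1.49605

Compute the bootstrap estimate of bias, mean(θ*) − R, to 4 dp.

mean(θ*) = (1.46718 + 1.49605 + 1.22393 + 1.20861 + 1.46718 + 1.49605 + 1.20861 + 1.49605 + 1.49605) / 9 = 1.39552
bias = 1.39552 − 1.49605

bias = −0.1005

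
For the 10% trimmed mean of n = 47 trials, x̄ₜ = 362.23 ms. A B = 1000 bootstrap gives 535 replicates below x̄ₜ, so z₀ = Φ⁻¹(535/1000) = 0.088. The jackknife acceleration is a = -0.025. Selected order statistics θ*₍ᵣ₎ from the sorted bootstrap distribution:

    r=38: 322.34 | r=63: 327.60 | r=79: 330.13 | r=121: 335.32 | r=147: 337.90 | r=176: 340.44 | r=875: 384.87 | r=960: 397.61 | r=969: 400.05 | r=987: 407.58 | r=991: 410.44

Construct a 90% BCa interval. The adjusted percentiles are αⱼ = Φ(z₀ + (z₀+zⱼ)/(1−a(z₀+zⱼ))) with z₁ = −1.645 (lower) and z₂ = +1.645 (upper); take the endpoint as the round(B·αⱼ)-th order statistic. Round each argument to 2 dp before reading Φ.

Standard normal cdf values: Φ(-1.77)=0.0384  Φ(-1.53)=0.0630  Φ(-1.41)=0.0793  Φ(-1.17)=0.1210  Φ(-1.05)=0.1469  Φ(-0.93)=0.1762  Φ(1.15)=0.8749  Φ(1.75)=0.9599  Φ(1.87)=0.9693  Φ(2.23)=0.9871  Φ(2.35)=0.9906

(327.60, 397.61)

Lower: z₀ + z₁ = 0.088 + (-1.645) = -1.557; 1 − a(z₀+z₁) = 1 − (-0.025)(-1.557) = 0.9611; argument = 0.088 + (-1.557)/0.9611 = -1.5321 → -1.53.
α₁ = Φ(-1.53) = 0.0630; rank = round(1000 × 0.0630) = 63; θ*₍63₎ = 327.60.
Upper: z₀ + z₂ = 1.733; 1 − a(z₀+z₂) = 1.0433; argument = 1.7490 → 1.75; α₂ = 0.9599; rank = 960; θ*₍960₎ = 397.61.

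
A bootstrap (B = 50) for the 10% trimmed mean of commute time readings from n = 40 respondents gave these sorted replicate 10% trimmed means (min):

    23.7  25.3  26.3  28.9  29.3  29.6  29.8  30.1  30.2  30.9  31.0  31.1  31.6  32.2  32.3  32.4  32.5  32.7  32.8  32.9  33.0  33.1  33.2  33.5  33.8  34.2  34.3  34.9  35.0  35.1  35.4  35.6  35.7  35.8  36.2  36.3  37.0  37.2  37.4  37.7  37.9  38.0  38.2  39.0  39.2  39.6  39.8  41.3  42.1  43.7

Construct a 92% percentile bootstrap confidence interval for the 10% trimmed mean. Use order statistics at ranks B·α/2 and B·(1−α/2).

α = 0.08; lower rank = 50 × 0.040 = 2; upper rank = 50 × 0.960 = 48.
The 2nd smallest replicate is 25.3; the 48th is 41.3.

(25.3, 41.3)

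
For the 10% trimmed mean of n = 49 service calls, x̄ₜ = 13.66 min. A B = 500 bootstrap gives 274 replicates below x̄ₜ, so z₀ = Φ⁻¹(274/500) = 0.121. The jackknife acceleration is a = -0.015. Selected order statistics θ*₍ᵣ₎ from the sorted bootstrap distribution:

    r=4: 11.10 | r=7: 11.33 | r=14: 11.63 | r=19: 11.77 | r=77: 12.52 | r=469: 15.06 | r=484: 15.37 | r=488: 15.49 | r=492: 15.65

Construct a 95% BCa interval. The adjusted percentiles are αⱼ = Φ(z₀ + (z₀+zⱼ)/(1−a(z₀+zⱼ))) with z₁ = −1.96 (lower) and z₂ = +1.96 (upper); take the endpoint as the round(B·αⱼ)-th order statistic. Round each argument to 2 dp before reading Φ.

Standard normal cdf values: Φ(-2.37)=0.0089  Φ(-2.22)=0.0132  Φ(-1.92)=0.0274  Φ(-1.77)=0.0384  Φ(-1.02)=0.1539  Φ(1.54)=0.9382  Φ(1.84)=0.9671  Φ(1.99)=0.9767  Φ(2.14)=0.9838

(11.77, 15.65)

Lower: z₀ + z₁ = 0.121 + (-1.960) = -1.839; 1 − a(z₀+z₁) = 1 − (-0.015)(-1.839) = 0.9724; argument = 0.121 + (-1.839)/0.9724 = -1.7702 → -1.77.
α₁ = Φ(-1.77) = 0.0384; rank = round(500 × 0.0384) = 19; θ*₍19₎ = 11.77.
Upper: z₀ + z₂ = 2.081; 1 − a(z₀+z₂) = 1.0312; argument = 2.1390 → 2.14; α₂ = 0.9838; rank = 492; θ*₍492₎ = 15.65.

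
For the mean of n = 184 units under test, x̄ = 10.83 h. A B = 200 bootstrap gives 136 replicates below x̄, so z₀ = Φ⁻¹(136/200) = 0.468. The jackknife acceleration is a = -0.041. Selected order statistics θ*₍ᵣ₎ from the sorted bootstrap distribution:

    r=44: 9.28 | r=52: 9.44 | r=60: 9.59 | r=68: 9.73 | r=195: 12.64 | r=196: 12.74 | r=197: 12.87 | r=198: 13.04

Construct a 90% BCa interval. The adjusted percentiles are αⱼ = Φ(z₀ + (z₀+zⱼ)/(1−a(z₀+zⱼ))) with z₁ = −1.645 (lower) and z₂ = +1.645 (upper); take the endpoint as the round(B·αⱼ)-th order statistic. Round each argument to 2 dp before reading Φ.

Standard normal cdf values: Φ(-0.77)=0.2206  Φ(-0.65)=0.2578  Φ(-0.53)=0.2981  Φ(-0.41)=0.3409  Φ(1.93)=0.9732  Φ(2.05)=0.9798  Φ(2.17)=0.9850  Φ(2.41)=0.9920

(9.28, 13.04)

Lower: z₀ + z₁ = 0.468 + (-1.645) = -1.177; 1 − a(z₀+z₁) = 1 − (-0.041)(-1.177) = 0.9517; argument = 0.468 + (-1.177)/0.9517 = -0.7687 → -0.77.
α₁ = Φ(-0.77) = 0.2206; rank = round(200 × 0.2206) = 44; θ*₍44₎ = 9.28.
Upper: z₀ + z₂ = 2.113; 1 − a(z₀+z₂) = 1.0866; argument = 2.4125 → 2.41; α₂ = 0.9920; rank = 198; θ*₍198₎ = 13.04.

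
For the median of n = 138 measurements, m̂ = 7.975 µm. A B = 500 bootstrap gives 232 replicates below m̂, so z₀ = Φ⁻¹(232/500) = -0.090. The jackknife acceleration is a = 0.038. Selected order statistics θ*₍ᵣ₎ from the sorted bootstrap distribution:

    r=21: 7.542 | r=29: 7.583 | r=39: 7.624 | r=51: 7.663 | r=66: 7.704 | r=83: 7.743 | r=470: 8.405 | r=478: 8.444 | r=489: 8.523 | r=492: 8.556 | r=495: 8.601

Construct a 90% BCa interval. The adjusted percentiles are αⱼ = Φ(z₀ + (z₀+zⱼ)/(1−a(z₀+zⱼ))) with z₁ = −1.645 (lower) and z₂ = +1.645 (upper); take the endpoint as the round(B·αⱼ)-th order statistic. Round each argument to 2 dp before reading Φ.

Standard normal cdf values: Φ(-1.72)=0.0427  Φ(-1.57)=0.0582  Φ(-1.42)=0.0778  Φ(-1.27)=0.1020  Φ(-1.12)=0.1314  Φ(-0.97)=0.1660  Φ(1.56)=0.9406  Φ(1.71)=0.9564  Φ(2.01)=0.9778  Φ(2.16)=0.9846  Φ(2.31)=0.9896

Lower: z₀ + z₁ = -0.090 + (-1.645) = -1.735; 1 − a(z₀+z₁) = 1 − (0.038)(-1.735) = 1.0659; argument = -0.090 + (-1.735)/1.0659 = -1.7177 → -1.72.
α₁ = Φ(-1.72) = 0.0427; rank = round(500 × 0.0427) = 21; θ*₍21₎ = 7.542.
Upper: z₀ + z₂ = 1.555; 1 − a(z₀+z₂) = 0.9409; argument = 1.5627 → 1.56; α₂ = 0.9406; rank = 470; θ*₍470₎ = 8.405.

(7.542, 8.405)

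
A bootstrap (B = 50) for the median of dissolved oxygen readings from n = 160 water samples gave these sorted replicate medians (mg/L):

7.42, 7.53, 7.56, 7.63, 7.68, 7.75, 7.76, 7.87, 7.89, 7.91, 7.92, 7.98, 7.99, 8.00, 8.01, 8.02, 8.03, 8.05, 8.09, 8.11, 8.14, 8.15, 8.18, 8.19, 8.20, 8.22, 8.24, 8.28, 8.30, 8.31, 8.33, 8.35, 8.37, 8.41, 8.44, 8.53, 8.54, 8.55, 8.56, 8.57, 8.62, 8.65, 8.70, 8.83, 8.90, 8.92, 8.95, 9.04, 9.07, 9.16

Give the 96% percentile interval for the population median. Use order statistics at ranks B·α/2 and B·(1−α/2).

α = 0.04; lower rank = 50 × 0.020 = 1; upper rank = 50 × 0.980 = 49.
The 1st smallest replicate is 7.42; the 49th is 9.07.

(7.42, 9.07)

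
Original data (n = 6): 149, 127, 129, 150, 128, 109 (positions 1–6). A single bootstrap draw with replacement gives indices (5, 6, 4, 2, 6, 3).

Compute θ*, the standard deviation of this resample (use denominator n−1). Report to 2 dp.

Resample values: 128, 109, 150, 127, 109, 129.
Mean = 125.3333; sum of squared deviations = 1165.3333
s² = 1165.3333 / 5 = 233.0667
s = √233.0667 = 15.27

θ* = 15.27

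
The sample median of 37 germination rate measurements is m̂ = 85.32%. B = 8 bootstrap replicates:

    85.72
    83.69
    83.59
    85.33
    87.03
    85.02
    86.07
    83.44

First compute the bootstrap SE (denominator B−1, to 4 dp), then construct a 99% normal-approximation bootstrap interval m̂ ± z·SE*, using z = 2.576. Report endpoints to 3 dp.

Mean of replicates = 84.9862; sum of squared deviations = 12.0298; SE* = √(12.0298/7) = 1.3109
Margin = 2.576 × 1.3109 = 3.3769
Interval: 85.32 ± 3.3769

(81.943, 88.697)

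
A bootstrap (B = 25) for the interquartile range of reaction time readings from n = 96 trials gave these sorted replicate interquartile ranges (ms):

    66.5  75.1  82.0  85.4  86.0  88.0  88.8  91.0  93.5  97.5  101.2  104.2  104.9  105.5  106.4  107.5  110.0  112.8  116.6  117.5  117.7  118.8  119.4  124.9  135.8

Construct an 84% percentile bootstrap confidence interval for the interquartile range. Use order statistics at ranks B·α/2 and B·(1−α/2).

α = 0.16; lower rank = 25 × 0.080 = 2; upper rank = 25 × 0.920 = 23.
The 2nd smallest replicate is 75.1; the 23rd is 119.4.

(75.1, 119.4)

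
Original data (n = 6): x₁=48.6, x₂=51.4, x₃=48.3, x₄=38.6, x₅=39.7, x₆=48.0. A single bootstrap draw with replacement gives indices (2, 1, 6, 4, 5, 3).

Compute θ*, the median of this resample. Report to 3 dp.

θ* = 48.150

Resample values: 51.4, 48.6, 48.0, 38.6, 39.7, 48.3.
Sorted: 38.6, 39.7, 48.0, 48.3, 48.6, 51.4
Median = average of the two middle values = 48.150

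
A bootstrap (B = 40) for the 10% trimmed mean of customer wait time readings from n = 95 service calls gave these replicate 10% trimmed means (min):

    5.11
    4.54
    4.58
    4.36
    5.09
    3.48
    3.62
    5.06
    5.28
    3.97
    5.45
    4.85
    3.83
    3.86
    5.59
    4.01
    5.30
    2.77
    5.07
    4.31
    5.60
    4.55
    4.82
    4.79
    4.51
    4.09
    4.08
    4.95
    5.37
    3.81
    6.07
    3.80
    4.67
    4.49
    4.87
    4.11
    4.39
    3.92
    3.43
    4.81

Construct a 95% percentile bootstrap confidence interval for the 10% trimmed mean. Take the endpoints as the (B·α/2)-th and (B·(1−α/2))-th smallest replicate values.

(2.77, 5.60)

Sorted replicates: 2.77, 3.43, 3.48, 3.62, 3.80, 3.81, 3.83, 3.86, 3.92, 3.97, 4.01, 4.08, 4.09, 4.11, 4.31, 4.36, 4.39, 4.49, 4.51, 4.54, 4.55, 4.58, 4.67, 4.79, 4.81, 4.82, 4.85, 4.87, 4.95, 5.06, 5.07, 5.09, 5.11, 5.28, 5.30, 5.37, 5.45, 5.59, 5.60, 6.07
α = 0.05; lower rank = 40 × 0.025 = 1; upper rank = 40 × 0.975 = 39.
The 1st smallest replicate is 2.77; the 39th is 5.60.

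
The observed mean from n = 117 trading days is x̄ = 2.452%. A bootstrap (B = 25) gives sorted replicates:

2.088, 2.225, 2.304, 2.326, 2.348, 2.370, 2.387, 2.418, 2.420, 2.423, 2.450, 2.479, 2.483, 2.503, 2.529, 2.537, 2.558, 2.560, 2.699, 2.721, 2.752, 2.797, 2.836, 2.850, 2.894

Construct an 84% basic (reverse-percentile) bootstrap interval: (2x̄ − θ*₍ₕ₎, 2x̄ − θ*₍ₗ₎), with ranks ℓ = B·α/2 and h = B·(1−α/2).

Percentile endpoints at ranks 2 and 23: θ*₍2₎ = 2.225, θ*₍23₎ = 2.836.
Basic interval reflects these around x̄:
  lower = 2 × 2.452 − 2.836 = 2.068
  upper = 2 × 2.452 − 2.225 = 2.679

(2.068, 2.679)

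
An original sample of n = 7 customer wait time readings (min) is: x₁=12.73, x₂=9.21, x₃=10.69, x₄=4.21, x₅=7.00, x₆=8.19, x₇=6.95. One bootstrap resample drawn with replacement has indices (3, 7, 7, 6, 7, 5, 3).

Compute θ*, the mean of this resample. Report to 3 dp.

θ* = 8.203

Resample values: 10.69, 6.95, 6.95, 8.19, 6.95, 7.00, 10.69.
Mean = (10.69 + 6.95 + 6.95 + 8.19 + 6.95 + 7.00 + 10.69) / 7 = 57.420 / 7 = 8.203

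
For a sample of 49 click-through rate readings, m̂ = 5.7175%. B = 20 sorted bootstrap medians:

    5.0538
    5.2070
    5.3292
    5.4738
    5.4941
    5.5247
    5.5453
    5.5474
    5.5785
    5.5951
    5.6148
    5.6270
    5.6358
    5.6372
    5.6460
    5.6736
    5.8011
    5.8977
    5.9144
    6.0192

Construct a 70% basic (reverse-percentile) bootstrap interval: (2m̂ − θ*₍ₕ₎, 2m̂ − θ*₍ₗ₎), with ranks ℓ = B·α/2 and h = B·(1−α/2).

Percentile endpoints at ranks 3 and 17: θ*₍3₎ = 5.3292, θ*₍17₎ = 5.8011.
Basic interval reflects these around m̂:
  lower = 2 × 5.7175 − 5.8011 = 5.6339
  upper = 2 × 5.7175 − 5.3292 = 6.1058

(5.6339, 6.1058)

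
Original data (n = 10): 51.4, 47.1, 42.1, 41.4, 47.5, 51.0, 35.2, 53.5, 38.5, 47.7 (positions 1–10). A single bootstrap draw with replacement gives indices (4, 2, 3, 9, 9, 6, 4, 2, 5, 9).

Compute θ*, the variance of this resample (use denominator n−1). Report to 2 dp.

θ* = 20.40

Resample values: 41.4, 47.1, 42.1, 38.5, 38.5, 51.0, 41.4, 47.1, 47.5, 38.5.
Mean = 43.3100; sum of squared deviations = 183.5890
s² = 183.5890 / 9 = 20.3988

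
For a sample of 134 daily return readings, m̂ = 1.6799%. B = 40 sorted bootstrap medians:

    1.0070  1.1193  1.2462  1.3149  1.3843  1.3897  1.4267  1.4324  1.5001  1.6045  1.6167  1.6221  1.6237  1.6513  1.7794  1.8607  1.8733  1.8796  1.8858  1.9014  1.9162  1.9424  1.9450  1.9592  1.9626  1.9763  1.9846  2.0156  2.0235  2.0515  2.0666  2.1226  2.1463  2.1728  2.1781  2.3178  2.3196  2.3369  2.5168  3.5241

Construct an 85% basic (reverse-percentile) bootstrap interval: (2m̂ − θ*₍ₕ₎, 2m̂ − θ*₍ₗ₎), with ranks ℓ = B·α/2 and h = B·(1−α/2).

Percentile endpoints at ranks 3 and 37: θ*₍3₎ = 1.2462, θ*₍37₎ = 2.3196.
Basic interval reflects these around m̂:
  lower = 2 × 1.6799 − 2.3196 = 1.0402
  upper = 2 × 1.6799 − 1.2462 = 2.1136

(1.0402, 2.1136)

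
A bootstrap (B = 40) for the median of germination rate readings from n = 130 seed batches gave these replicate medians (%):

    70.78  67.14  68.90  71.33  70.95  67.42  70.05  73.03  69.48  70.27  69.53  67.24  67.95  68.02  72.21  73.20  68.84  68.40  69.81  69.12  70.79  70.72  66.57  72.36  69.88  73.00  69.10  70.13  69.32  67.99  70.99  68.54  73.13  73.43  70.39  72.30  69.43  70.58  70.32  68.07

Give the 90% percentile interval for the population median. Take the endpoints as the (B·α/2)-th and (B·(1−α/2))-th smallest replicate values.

Sorted replicates: 66.57, 67.14, 67.24, 67.42, 67.95, 67.99, 68.02, 68.07, 68.40, 68.54, 68.84, 68.90, 69.10, 69.12, 69.32, 69.43, 69.48, 69.53, 69.81, 69.88, 70.05, 70.13, 70.27, 70.32, 70.39, 70.58, 70.72, 70.78, 70.79, 70.95, 70.99, 71.33, 72.21, 72.30, 72.36, 73.00, 73.03, 73.13, 73.20, 73.43
α = 0.10; lower rank = 40 × 0.050 = 2; upper rank = 40 × 0.950 = 38.
The 2nd smallest replicate is 67.14; the 38th is 73.13.

(67.14, 73.13)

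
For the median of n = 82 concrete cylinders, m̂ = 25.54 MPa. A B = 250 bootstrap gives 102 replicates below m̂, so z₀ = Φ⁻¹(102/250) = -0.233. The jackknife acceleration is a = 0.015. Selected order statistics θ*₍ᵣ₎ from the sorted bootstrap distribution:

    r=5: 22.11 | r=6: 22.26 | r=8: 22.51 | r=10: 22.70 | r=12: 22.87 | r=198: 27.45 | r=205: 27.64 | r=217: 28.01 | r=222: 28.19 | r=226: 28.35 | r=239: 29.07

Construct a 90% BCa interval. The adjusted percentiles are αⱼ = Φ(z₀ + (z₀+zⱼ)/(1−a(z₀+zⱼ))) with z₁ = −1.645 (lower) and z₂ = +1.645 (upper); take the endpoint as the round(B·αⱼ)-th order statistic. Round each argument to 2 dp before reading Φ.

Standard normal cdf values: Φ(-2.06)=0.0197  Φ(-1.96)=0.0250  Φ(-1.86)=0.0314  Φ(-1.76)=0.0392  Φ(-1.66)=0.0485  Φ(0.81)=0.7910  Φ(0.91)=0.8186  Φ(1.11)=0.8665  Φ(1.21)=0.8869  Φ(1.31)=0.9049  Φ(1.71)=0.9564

(22.11, 28.19)

Lower: z₀ + z₁ = -0.233 + (-1.645) = -1.878; 1 − a(z₀+z₁) = 1 − (0.015)(-1.878) = 1.0282; argument = -0.233 + (-1.878)/1.0282 = -2.0595 → -2.06.
α₁ = Φ(-2.06) = 0.0197; rank = round(250 × 0.0197) = 5; θ*₍5₎ = 22.11.
Upper: z₀ + z₂ = 1.412; 1 − a(z₀+z₂) = 0.9788; argument = 1.2096 → 1.21; α₂ = 0.8869; rank = 222; θ*₍222₎ = 28.19.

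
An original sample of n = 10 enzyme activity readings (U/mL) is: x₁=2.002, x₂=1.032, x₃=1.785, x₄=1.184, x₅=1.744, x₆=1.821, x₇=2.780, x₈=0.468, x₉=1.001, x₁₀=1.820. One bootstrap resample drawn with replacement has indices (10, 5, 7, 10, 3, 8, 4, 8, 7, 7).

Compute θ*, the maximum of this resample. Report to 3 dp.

Resample values: 1.820, 1.744, 2.780, 1.820, 1.785, 0.468, 1.184, 0.468, 2.780, 2.780.
Maximum = 2.780

θ* = 2.780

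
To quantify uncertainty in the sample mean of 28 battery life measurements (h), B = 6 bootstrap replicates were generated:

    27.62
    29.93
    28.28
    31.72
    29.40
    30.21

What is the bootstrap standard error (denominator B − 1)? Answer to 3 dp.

SE* = 1.459

Bootstrap SE is the standard deviation of the 6 replicate means.
Mean of replicates: (27.62 + 29.93 + 28.28 + 31.72 + 29.40 + 30.21) / 6 = 177.1600 / 6 = 29.5267
Sum of squared deviations: (−1.9067)² + (+0.4033)² + (−1.2467)² + (+2.1933)² + (−0.1267)² + (+0.6833)² = 10.6459
Variance = 10.6459 / 5 = 2.1292
SE* = √2.1292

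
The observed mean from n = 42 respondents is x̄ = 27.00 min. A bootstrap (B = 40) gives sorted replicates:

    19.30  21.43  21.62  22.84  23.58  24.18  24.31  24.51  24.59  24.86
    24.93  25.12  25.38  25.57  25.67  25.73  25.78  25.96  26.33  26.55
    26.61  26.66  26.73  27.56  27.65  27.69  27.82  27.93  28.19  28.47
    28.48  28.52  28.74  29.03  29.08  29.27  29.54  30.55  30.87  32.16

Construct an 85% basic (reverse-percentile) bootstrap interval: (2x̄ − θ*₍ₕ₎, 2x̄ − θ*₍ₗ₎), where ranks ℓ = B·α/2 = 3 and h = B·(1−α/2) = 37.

(24.46, 32.38)

Percentile endpoints at ranks 3 and 37: θ*₍3₎ = 21.62, θ*₍37₎ = 29.54.
Basic interval reflects these around x̄:
  lower = 2 × 27.00 − 29.54 = 24.46
  upper = 2 × 27.00 − 21.62 = 32.38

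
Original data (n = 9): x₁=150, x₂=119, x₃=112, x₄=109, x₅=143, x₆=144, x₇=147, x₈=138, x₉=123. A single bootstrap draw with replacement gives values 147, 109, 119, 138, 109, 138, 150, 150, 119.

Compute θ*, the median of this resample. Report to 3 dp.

θ* = 138.000

Sorted: 109, 109, 119, 119, 138, 138, 147, 150, 150
Median = middle value = 138.000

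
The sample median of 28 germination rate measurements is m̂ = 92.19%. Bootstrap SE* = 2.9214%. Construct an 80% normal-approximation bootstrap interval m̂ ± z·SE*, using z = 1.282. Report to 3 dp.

(88.445, 95.935)

Margin = 1.282 × 2.9214 = 3.7452
Interval: 92.19 ± 3.7452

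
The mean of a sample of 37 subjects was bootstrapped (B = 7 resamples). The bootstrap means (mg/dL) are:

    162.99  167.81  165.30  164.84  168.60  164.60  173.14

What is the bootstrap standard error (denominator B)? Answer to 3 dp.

SE* = 3.160

Bootstrap SE is the standard deviation of the 7 replicate means.
Mean of replicates: (162.99 + 167.81 + 165.30 + 164.84 + 168.60 + 164.60 + 173.14) / 7 = 1167.2800 / 7 = 166.7543
Sum of squared deviations: (−3.7643)² + (+1.0557)² + (−1.4543)² + (−1.9143)² + (+1.8457)² + (−2.1543)² + (+6.3857)² = 69.8888
Variance = 69.8888 / 7 = 9.9841
SE* = √9.9841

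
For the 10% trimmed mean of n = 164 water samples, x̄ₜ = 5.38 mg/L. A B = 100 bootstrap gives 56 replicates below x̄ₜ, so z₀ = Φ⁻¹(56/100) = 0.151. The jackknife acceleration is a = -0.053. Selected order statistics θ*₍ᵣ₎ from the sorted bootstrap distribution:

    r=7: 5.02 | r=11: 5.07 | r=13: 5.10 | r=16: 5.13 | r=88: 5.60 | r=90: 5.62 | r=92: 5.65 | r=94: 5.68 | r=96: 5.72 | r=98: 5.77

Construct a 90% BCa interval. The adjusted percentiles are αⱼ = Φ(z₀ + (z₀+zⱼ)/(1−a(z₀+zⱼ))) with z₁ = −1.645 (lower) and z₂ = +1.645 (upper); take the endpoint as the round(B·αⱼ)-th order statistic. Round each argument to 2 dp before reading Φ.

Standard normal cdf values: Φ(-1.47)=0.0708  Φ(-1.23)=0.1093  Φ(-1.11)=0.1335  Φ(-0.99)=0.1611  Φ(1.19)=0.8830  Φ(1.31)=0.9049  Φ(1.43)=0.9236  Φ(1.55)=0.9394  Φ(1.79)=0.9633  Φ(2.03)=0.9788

Lower: z₀ + z₁ = 0.151 + (-1.645) = -1.494; 1 − a(z₀+z₁) = 1 − (-0.053)(-1.494) = 0.9208; argument = 0.151 + (-1.494)/0.9208 = -1.4715 → -1.47.
α₁ = Φ(-1.47) = 0.0708; rank = round(100 × 0.0708) = 7; θ*₍7₎ = 5.02.
Upper: z₀ + z₂ = 1.796; 1 − a(z₀+z₂) = 1.0952; argument = 1.7909 → 1.79; α₂ = 0.9633; rank = 96; θ*₍96₎ = 5.72.

(5.02, 5.72)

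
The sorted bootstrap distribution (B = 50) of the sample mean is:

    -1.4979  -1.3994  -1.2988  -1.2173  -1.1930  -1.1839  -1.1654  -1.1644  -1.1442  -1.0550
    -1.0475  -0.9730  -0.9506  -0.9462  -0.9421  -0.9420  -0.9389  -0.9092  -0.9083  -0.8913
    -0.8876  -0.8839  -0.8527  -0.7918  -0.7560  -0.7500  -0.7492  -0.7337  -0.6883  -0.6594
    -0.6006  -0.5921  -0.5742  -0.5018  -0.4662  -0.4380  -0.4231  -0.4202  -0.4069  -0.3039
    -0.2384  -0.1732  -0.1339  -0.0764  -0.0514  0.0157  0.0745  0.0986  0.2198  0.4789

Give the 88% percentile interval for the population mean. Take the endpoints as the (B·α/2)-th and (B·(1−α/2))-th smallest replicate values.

α = 0.12; lower rank = 50 × 0.060 = 3; upper rank = 50 × 0.940 = 47.
The 3rd smallest replicate is -1.2988; the 47th is 0.0745.

(-1.2988, 0.0745)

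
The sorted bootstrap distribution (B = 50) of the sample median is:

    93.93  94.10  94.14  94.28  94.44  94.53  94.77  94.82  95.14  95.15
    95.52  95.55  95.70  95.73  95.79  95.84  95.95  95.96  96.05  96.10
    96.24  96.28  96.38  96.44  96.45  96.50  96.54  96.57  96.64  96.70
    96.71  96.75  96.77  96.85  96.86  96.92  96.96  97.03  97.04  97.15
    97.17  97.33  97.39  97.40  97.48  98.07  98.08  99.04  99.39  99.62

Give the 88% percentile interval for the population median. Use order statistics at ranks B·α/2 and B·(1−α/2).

(94.14, 98.08)

α = 0.12; lower rank = 50 × 0.060 = 3; upper rank = 50 × 0.940 = 47.
The 3rd smallest replicate is 94.14; the 47th is 98.08.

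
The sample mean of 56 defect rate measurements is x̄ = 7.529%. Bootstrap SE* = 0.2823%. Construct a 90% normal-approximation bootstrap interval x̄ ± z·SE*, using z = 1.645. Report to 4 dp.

Margin = 1.645 × 0.2823 = 0.46438
Interval: 7.529 ± 0.46438

(7.0646, 7.9934)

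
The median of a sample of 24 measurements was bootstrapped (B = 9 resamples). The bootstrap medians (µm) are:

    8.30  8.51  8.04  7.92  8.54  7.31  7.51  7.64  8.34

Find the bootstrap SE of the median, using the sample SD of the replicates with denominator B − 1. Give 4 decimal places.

SE* = 0.4486

Bootstrap SE is the standard deviation of the 9 replicate medians.
Mean of replicates: (8.30 + 8.51 + 8.04 + 7.92 + 8.54 + 7.31 + 7.51 + 7.64 + 8.34) / 9 = 72.11000 / 9 = 8.01222
Sum of squared deviations: (+0.28778)² + (+0.49778)² + (+0.02778)² + (−0.09222)² + (+0.52778)² + (−0.70222)² + (−0.50222)² + (−0.37222)² + (+0.32778)² = 1.60976
Variance = 1.60976 / 8 = 0.20122
SE* = √0.20122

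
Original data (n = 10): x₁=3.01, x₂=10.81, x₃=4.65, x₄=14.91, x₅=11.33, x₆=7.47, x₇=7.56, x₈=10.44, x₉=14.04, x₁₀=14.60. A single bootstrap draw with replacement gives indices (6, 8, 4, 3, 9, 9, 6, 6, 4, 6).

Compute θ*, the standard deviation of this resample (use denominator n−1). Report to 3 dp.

Resample values: 7.47, 10.44, 14.91, 4.65, 14.04, 14.04, 7.47, 7.47, 14.91, 7.47.
Mean = 10.2870; sum of squared deviations = 134.4554
s² = 134.4554 / 9 = 14.9395
s = √14.9395 = 3.865

θ* = 3.865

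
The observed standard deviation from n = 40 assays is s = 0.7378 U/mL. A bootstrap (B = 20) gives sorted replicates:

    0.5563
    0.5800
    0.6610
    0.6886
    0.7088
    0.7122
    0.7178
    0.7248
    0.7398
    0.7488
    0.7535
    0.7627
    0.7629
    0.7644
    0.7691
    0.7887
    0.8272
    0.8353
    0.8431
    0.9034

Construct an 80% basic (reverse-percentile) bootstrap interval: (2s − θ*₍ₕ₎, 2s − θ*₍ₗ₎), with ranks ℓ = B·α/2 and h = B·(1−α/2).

(0.6403, 0.8956)

Percentile endpoints at ranks 2 and 18: θ*₍2₎ = 0.5800, θ*₍18₎ = 0.8353.
Basic interval reflects these around s:
  lower = 2 × 0.7378 − 0.8353 = 0.6403
  upper = 2 × 0.7378 − 0.5800 = 0.8956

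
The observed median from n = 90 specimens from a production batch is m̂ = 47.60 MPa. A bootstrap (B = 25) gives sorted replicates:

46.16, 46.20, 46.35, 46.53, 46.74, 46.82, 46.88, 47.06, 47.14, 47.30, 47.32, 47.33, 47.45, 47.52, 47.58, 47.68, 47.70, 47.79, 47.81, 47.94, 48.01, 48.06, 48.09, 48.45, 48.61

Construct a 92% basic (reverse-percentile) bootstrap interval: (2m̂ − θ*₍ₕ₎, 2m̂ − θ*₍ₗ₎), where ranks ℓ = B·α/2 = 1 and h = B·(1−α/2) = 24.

Percentile endpoints at ranks 1 and 24: θ*₍1₎ = 46.16, θ*₍24₎ = 48.45.
Basic interval reflects these around m̂:
  lower = 2 × 47.60 − 48.45 = 46.75
  upper = 2 × 47.60 − 46.16 = 49.04

(46.75, 49.04)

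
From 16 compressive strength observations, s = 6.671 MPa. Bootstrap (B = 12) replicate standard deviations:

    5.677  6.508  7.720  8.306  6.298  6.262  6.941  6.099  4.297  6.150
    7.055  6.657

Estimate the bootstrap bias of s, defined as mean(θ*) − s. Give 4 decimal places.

bias = −0.1735

mean(θ*) = (5.677 + 6.508 + 7.720 + 8.306 + 6.298 + 6.262 + 6.941 + 6.099 + 4.297 + 6.150 + 7.055 + 6.657) / 12 = 6.49750
bias = 6.49750 − 6.671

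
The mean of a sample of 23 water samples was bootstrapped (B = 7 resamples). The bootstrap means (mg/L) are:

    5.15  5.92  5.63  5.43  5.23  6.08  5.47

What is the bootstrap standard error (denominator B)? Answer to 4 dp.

SE* = 0.3178

Bootstrap SE is the standard deviation of the 7 replicate means.
Mean of replicates: (5.15 + 5.92 + 5.63 + 5.43 + 5.23 + 6.08 + 5.47) / 7 = 38.91000 / 7 = 5.55857
Sum of squared deviations: (−0.40857)² + (+0.36143)² + (+0.07143)² + (−0.12857)² + (−0.32857)² + (+0.52143)² + (−0.08857)² = 0.70689
Variance = 0.70689 / 7 = 0.10098
SE* = √0.10098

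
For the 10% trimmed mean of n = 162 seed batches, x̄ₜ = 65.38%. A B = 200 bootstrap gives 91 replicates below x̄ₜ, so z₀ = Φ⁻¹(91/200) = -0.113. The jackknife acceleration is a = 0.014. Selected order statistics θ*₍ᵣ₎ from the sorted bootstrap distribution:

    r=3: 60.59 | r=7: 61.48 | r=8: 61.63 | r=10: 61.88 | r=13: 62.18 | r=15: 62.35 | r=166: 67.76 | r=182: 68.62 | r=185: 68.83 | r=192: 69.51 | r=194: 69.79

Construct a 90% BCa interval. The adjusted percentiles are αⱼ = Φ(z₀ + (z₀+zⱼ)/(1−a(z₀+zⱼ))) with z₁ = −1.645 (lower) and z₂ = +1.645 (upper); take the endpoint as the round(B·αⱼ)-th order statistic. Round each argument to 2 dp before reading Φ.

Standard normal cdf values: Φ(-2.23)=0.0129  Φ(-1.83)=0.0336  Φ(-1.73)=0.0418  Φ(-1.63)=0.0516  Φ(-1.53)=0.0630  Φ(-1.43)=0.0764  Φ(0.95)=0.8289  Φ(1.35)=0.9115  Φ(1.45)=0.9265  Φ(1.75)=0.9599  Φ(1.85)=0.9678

(61.48, 68.83)

Lower: z₀ + z₁ = -0.113 + (-1.645) = -1.758; 1 − a(z₀+z₁) = 1 − (0.014)(-1.758) = 1.0246; argument = -0.113 + (-1.758)/1.0246 = -1.8288 → -1.83.
α₁ = Φ(-1.83) = 0.0336; rank = round(200 × 0.0336) = 7; θ*₍7₎ = 61.48.
Upper: z₀ + z₂ = 1.532; 1 − a(z₀+z₂) = 0.9786; argument = 1.4526 → 1.45; α₂ = 0.9265; rank = 185; θ*₍185₎ = 68.83.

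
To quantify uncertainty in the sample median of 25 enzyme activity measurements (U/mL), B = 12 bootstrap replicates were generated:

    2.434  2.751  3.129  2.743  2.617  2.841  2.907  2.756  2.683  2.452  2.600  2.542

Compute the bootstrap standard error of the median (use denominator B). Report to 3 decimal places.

Bootstrap SE is the standard deviation of the 12 replicate medians.
Mean of replicates: (2.434 + 2.751 + 3.129 + 2.743 + 2.617 + 2.841 + 2.907 + 2.756 + 2.683 + 2.452 + 2.600 + 2.542) / 12 = 32.4550 / 12 = 2.7046
Sum of squared deviations: (−0.2706)² + (+0.0464)² + (+0.4244)² + (+0.0384)² + (−0.0876)² + (+0.1364)² + (+0.2024)² + (+0.0514)² + (−0.0216)² + (−0.2526)² + (−0.1046)² + (−0.1626)² = 0.4285
Variance = 0.4285 / 12 = 0.0357
SE* = √0.0357

SE* = 0.189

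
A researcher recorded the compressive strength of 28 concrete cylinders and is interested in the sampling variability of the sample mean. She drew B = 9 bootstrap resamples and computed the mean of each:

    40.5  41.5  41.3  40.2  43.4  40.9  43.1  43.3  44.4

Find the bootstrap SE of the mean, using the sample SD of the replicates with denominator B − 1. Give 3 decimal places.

SE* = 1.501

Bootstrap SE is the standard deviation of the 9 replicate means.
Mean of replicates: (40.5 + 41.5 + 41.3 + 40.2 + 43.4 + 40.9 + 43.1 + 43.3 + 44.4) / 9 = 378.6000 / 9 = 42.0667
Sum of squared deviations: (−1.5667)² + (−0.5667)² + (−0.7667)² + (−1.8667)² + (+1.3333)² + (−1.1667)² + (+1.0333)² + (+1.2333)² + (+2.3333)² = 18.0200
Variance = 18.0200 / 8 = 2.2525
SE* = √2.2525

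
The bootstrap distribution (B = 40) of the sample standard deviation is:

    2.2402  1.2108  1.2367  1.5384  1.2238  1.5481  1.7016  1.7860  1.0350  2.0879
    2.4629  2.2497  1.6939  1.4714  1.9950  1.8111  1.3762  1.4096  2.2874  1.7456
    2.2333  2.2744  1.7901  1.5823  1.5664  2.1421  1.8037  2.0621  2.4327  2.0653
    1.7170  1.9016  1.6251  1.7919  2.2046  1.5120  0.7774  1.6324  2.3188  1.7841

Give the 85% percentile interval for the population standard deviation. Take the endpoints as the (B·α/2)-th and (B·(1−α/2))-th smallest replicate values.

(1.2108, 2.2874)

Sorted replicates: 0.7774, 1.0350, 1.2108, 1.2238, 1.2367, 1.3762, 1.4096, 1.4714, 1.5120, 1.5384, 1.5481, 1.5664, 1.5823, 1.6251, 1.6324, 1.6939, 1.7016, 1.7170, 1.7456, 1.7841, 1.7860, 1.7901, 1.7919, 1.8037, 1.8111, 1.9016, 1.9950, 2.0621, 2.0653, 2.0879, 2.1421, 2.2046, 2.2333, 2.2402, 2.2497, 2.2744, 2.2874, 2.3188, 2.4327, 2.4629
α = 0.15; lower rank = 40 × 0.075 = 3; upper rank = 40 × 0.925 = 37.
The 3rd smallest replicate is 1.2108; the 37th is 2.2874.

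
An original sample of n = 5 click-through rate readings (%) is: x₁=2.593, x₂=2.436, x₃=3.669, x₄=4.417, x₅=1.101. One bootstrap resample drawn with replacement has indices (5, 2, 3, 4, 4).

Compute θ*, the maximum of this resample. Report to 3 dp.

Resample values: 1.101, 2.436, 3.669, 4.417, 4.417.
Maximum = 4.417

θ* = 4.417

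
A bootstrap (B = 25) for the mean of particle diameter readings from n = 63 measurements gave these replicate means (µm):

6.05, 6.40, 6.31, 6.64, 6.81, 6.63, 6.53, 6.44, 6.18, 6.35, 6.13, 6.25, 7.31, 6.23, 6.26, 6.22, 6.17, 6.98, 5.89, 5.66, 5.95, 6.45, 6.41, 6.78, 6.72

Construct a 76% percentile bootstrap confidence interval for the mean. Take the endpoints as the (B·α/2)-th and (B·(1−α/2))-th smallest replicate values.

Sorted replicates: 5.66, 5.89, 5.95, 6.05, 6.13, 6.17, 6.18, 6.22, 6.23, 6.25, 6.26, 6.31, 6.35, 6.40, 6.41, 6.44, 6.45, 6.53, 6.63, 6.64, 6.72, 6.78, 6.81, 6.98, 7.31
α = 0.24; lower rank = 25 × 0.120 = 3; upper rank = 25 × 0.880 = 22.
The 3rd smallest replicate is 5.95; the 22nd is 6.78.

(5.95, 6.78)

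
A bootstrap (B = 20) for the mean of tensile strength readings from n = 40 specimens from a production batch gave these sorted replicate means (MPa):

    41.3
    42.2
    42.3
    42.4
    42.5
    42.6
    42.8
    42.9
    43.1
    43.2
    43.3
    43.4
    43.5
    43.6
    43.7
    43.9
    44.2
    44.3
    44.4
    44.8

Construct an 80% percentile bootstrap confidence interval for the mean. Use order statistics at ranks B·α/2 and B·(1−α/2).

(42.2, 44.3)

α = 0.20; lower rank = 20 × 0.100 = 2; upper rank = 20 × 0.900 = 18.
The 2nd smallest replicate is 42.2; the 18th is 44.3.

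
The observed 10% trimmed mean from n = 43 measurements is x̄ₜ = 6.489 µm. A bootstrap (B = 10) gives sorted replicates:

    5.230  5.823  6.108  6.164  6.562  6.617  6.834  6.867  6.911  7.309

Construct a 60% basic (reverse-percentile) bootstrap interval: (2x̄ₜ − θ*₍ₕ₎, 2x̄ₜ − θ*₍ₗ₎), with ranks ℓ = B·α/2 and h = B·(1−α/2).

Percentile endpoints at ranks 2 and 8: θ*₍2₎ = 5.823, θ*₍8₎ = 6.867.
Basic interval reflects these around x̄ₜ:
  lower = 2 × 6.489 − 6.867 = 6.111
  upper = 2 × 6.489 − 5.823 = 7.155

(6.111, 7.155)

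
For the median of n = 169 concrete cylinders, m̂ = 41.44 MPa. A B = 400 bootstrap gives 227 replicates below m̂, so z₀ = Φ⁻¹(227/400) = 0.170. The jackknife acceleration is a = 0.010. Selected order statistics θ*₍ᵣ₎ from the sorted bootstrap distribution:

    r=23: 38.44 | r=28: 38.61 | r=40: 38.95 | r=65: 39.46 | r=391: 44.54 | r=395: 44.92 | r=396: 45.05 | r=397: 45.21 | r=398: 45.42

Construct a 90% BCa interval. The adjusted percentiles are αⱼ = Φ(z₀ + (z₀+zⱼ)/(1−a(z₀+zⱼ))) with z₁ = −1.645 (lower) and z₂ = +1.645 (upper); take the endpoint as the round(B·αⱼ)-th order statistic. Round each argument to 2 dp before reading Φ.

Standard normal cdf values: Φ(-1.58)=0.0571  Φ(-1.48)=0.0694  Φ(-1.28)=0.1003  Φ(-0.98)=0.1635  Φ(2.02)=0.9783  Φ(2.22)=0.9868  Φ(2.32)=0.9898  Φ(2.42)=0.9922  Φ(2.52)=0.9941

(38.95, 44.54)

Lower: z₀ + z₁ = 0.170 + (-1.645) = -1.475; 1 − a(z₀+z₁) = 1 − (0.010)(-1.475) = 1.0148; argument = 0.170 + (-1.475)/1.0148 = -1.2836 → -1.28.
α₁ = Φ(-1.28) = 0.1003; rank = round(400 × 0.1003) = 40; θ*₍40₎ = 38.95.
Upper: z₀ + z₂ = 1.815; 1 − a(z₀+z₂) = 0.9819; argument = 2.0186 → 2.02; α₂ = 0.9783; rank = 391; θ*₍391₎ = 44.54.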